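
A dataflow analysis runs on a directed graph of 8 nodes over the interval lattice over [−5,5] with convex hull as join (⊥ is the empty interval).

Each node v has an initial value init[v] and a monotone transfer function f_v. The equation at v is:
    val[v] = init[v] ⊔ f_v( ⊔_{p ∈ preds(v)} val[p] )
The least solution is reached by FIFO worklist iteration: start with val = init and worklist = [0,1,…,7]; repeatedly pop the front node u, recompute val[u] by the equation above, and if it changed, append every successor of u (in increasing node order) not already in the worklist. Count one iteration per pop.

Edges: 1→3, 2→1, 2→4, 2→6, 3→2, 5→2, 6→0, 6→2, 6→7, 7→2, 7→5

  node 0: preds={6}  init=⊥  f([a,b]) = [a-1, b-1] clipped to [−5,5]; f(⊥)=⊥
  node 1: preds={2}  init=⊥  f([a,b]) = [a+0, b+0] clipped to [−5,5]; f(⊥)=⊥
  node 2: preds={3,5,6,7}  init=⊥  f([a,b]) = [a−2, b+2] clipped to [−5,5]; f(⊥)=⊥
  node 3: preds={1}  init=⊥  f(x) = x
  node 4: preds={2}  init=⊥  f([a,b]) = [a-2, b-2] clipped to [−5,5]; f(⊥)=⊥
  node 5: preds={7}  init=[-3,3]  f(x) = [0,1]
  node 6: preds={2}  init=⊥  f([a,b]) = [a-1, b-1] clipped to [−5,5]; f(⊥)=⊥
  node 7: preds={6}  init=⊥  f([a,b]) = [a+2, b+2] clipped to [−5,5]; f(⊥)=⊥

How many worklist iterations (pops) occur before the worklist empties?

14

Worklist (14 pops):
  #1 pop 0: in=⊥ → ⊥ (no change)
  #2 pop 1: in=⊥ → ⊥ (no change)
  #3 pop 2: in=[-3,3] → [-5,5] (was ⊥); enqueue [1]
  #4 pop 3: in=⊥ → ⊥ (no change)
  #5 pop 4: in=[-5,5] → [-5,3] (was ⊥); enqueue []
  #6 pop 5: in=⊥ → [-3,3] (no change)
  #7 pop 6: in=[-5,5] → [-5,4] (was ⊥); enqueue [0,2]
  #8 pop 7: in=[-5,4] → [-3,5] (was ⊥); enqueue [5]
  #9 pop 1: in=[-5,5] → [-5,5] (was ⊥); enqueue [3]
  #10 pop 0: in=[-5,4] → [-5,3] (was ⊥); enqueue []
  #11 pop 2: in=[-5,5] → [-5,5] (no change)
  #12 pop 5: in=[-3,5] → [-3,3] (no change)
  #13 pop 3: in=[-5,5] → [-5,5] (was ⊥); enqueue [2]
  #14 pop 2: in=[-5,5] → [-5,5] (no change)

Fixpoint:
  val[0] = [-5,3]
  val[1] = [-5,5]
  val[2] = [-5,5]
  val[3] = [-5,5]
  val[4] = [-5,3]
  val[5] = [-3,3]
  val[6] = [-5,4]
  val[7] = [-3,5]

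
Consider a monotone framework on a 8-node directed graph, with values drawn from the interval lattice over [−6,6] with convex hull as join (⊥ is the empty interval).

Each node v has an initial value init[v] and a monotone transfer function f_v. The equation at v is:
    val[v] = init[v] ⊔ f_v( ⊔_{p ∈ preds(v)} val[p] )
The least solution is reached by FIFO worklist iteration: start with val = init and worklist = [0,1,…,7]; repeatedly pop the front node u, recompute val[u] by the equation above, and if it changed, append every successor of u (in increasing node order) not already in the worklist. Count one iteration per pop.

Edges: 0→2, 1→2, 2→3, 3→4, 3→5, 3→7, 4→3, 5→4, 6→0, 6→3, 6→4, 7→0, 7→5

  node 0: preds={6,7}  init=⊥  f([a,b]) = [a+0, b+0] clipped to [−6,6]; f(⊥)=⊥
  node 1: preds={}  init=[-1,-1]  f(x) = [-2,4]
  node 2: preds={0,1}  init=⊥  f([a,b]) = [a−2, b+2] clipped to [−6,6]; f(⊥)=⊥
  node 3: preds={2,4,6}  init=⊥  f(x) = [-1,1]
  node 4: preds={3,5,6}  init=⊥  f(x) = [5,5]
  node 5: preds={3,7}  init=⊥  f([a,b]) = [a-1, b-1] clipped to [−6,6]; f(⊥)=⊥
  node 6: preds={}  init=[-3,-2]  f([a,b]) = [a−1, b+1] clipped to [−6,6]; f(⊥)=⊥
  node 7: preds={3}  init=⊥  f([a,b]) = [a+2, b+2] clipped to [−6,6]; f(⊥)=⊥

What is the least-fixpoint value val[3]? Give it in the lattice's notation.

Iteration log — 14 steps:
  step 1. node 0  ⊔preds=[-3,-2]  new=[-3,-2]  old=⊥  +wl: 
  step 2. node 1  ⊔preds=⊥  new=[-2,4]  old=[-1,-1]  +wl: 
  step 3. node 2  ⊔preds=[-3,4]  new=[-5,6]  old=⊥  +wl: 
  step 4. node 3  ⊔preds=[-5,6]  new=[-1,1]  old=⊥  +wl: 
  step 5. node 4  ⊔preds=[-3,1]  new=[5,5]  old=⊥  +wl: 3
  step 6. node 5  ⊔preds=[-1,1]  new=[-2,0]  old=⊥  +wl: 4
  step 7. node 6  ⊔preds=⊥  new=[-3,-2]  stable
  step 8. node 7  ⊔preds=[-1,1]  new=[1,3]  old=⊥  +wl: 0,5
  step 9. node 3  ⊔preds=[-5,6]  new=[-1,1]  stable
  step 10. node 4  ⊔preds=[-3,1]  new=[5,5]  stable
  step 11. node 0  ⊔preds=[-3,3]  new=[-3,3]  old=[-3,-2]  +wl: 2
  step 12. node 5  ⊔preds=[-1,3]  new=[-2,2]  old=[-2,0]  +wl: 4
  step 13. node 2  ⊔preds=[-3,4]  new=[-5,6]  stable
  step 14. node 4  ⊔preds=[-3,2]  new=[5,5]  stable

Least fixpoint reached:
  node 0: [-3,3]
  node 1: [-2,4]
  node 2: [-5,6]
  node 3: [-1,1]
  node 4: [5,5]
  node 5: [-2,2]
  node 6: [-3,-2]
  node 7: [1,3]

[-1,1]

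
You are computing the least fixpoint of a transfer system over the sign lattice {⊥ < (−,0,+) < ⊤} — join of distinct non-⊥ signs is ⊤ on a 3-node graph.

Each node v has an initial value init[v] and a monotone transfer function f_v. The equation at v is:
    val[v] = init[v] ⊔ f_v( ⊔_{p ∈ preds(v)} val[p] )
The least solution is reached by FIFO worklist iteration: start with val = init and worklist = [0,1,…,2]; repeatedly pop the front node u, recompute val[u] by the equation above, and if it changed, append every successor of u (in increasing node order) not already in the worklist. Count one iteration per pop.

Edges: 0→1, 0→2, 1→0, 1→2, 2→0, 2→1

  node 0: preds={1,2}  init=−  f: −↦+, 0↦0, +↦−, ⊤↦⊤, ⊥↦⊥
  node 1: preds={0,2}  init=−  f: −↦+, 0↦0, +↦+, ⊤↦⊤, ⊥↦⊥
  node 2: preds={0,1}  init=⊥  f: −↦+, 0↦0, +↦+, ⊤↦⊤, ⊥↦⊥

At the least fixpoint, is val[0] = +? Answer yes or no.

no

Worklist (5 pops):
  #1 pop 0: in=− → ⊤ (was −); enqueue []
  #2 pop 1: in=⊤ → ⊤ (was −); enqueue [0]
  #3 pop 2: in=⊤ → ⊤ (was ⊥); enqueue [1]
  #4 pop 0: in=⊤ → ⊤ (no change)
  #5 pop 1: in=⊤ → ⊤ (no change)

Fixpoint:
  val[0] = ⊤
  val[1] = ⊤
  val[2] = ⊤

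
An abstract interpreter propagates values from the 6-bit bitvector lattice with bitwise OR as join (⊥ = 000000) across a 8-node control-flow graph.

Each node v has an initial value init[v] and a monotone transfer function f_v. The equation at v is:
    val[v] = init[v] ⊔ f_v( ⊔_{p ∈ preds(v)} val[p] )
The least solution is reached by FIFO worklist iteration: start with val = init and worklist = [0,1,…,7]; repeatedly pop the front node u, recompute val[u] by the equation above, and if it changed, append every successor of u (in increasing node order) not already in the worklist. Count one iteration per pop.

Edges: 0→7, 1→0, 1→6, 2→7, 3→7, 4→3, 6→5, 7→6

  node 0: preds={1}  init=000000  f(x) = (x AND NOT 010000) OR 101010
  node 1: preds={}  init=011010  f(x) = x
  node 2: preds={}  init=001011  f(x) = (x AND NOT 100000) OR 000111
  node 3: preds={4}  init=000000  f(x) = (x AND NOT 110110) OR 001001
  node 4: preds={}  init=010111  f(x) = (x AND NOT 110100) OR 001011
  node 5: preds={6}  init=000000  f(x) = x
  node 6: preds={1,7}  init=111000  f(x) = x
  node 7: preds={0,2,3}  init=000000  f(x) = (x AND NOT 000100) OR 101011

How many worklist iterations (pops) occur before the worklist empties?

Trace (12 dequeues):
  [1] u=0 | in 011010 | out 101010 | prev 000000 | push {}
  [2] u=1 | in 000000 | out 011010 | ==
  [3] u=2 | in 000000 | out 001111 | prev 001011 | push {}
  [4] u=3 | in 010111 | out 001001 | prev 000000 | push {}
  [5] u=4 | in 000000 | out 011111 | prev 010111 | push {3}
  [6] u=5 | in 111000 | out 111000 | prev 000000 | push {}
  [7] u=6 | in 011010 | out 111010 | prev 111000 | push {5}
  [8] u=7 | in 101111 | out 101011 | prev 000000 | push {6}
  [9] u=3 | in 011111 | out 001001 | ==
  [10] u=5 | in 111010 | out 111010 | prev 111000 | push {}
  [11] u=6 | in 111011 | out 111011 | prev 111010 | push {5}
  [12] u=5 | in 111011 | out 111011 | prev 111010 | push {}

Converged values:
  [0] 101010
  [1] 011010
  [2] 001111
  [3] 001001
  [4] 011111
  [5] 111011
  [6] 111011
  [7] 101011

12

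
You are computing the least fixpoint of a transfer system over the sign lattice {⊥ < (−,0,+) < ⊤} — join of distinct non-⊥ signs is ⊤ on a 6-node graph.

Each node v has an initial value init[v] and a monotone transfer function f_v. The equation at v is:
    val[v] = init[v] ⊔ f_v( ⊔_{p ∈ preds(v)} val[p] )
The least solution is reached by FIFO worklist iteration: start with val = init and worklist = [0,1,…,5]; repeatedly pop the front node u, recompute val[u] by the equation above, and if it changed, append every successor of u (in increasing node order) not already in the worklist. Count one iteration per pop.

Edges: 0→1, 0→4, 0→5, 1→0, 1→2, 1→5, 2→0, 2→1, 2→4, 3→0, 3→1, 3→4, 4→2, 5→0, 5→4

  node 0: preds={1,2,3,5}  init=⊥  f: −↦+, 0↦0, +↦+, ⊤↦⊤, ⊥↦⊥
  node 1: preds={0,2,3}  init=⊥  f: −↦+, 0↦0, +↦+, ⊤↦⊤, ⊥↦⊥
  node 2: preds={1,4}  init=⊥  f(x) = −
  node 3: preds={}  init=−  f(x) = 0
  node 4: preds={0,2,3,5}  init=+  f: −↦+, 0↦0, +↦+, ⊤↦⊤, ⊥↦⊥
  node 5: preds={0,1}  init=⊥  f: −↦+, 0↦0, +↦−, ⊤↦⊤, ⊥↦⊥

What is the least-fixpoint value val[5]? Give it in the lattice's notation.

Iteration log — 11 steps:
  step 1. node 0  ⊔preds=−  new=+  old=⊥  +wl: 
  step 2. node 1  ⊔preds=⊤  new=⊤  old=⊥  +wl: 0
  step 3. node 2  ⊔preds=⊤  new=−  old=⊥  +wl: 1
  step 4. node 3  ⊔preds=⊥  new=⊤  old=−  +wl: 
  step 5. node 4  ⊔preds=⊤  new=⊤  old=+  +wl: 2
  step 6. node 5  ⊔preds=⊤  new=⊤  old=⊥  +wl: 4
  step 7. node 0  ⊔preds=⊤  new=⊤  old=+  +wl: 5
  step 8. node 1  ⊔preds=⊤  new=⊤  stable
  step 9. node 2  ⊔preds=⊤  new=−  stable
  step 10. node 4  ⊔preds=⊤  new=⊤  stable
  step 11. node 5  ⊔preds=⊤  new=⊤  stable

Least fixpoint reached:
  node 0: ⊤
  node 1: ⊤
  node 2: −
  node 3: ⊤
  node 4: ⊤
  node 5: ⊤

⊤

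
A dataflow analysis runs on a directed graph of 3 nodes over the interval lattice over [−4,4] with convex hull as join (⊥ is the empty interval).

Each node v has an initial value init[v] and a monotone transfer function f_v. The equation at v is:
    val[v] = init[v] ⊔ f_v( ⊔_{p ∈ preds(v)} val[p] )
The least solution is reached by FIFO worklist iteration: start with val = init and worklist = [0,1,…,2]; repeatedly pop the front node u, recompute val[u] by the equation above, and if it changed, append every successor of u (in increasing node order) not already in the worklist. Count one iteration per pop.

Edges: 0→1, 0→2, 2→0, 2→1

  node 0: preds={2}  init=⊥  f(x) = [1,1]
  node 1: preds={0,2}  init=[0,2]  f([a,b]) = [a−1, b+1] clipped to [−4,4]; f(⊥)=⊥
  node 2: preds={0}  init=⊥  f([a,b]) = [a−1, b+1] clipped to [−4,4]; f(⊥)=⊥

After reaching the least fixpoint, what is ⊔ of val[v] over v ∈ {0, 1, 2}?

Trace (5 dequeues):
  [1] u=0 | in ⊥ | out [1,1] | prev ⊥ | push {}
  [2] u=1 | in [1,1] | out [0,2] | ==
  [3] u=2 | in [1,1] | out [0,2] | prev ⊥ | push {0,1}
  [4] u=0 | in [0,2] | out [1,1] | ==
  [5] u=1 | in [0,2] | out [-1,3] | prev [0,2] | push {}

Converged values:
  [0] [1,1]
  [1] [-1,3]
  [2] [0,2]

[-1,3]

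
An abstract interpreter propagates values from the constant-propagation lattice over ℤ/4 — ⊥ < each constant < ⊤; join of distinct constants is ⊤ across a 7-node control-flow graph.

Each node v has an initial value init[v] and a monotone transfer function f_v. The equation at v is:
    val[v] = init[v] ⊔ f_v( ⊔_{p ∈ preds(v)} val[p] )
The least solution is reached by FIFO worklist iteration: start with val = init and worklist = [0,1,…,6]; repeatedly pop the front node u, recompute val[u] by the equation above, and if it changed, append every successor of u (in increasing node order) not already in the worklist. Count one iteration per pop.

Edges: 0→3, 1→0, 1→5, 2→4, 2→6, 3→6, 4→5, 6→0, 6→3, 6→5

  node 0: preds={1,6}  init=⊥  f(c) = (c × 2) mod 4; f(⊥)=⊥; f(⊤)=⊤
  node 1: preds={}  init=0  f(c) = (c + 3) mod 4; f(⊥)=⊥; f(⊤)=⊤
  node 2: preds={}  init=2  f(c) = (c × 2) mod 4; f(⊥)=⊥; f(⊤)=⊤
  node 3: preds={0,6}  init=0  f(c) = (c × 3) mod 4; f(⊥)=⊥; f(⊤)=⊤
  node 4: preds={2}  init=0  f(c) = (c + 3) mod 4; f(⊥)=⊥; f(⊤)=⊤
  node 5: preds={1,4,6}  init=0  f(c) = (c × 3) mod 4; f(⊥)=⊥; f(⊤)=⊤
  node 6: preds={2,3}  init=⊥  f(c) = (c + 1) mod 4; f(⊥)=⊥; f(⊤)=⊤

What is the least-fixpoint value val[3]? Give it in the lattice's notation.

⊤

Worklist (11 pops):
  #1 pop 0: in=0 → 0 (was ⊥); enqueue []
  #2 pop 1: in=⊥ → 0 (no change)
  #3 pop 2: in=⊥ → 2 (no change)
  #4 pop 3: in=0 → 0 (no change)
  #5 pop 4: in=2 → ⊤ (was 0); enqueue []
  #6 pop 5: in=⊤ → ⊤ (was 0); enqueue []
  #7 pop 6: in=⊤ → ⊤ (was ⊥); enqueue [0,3,5]
  #8 pop 0: in=⊤ → ⊤ (was 0); enqueue []
  #9 pop 3: in=⊤ → ⊤ (was 0); enqueue [6]
  #10 pop 5: in=⊤ → ⊤ (no change)
  #11 pop 6: in=⊤ → ⊤ (no change)

Fixpoint:
  val[0] = ⊤
  val[1] = 0
  val[2] = 2
  val[3] = ⊤
  val[4] = ⊤
  val[5] = ⊤
  val[6] = ⊤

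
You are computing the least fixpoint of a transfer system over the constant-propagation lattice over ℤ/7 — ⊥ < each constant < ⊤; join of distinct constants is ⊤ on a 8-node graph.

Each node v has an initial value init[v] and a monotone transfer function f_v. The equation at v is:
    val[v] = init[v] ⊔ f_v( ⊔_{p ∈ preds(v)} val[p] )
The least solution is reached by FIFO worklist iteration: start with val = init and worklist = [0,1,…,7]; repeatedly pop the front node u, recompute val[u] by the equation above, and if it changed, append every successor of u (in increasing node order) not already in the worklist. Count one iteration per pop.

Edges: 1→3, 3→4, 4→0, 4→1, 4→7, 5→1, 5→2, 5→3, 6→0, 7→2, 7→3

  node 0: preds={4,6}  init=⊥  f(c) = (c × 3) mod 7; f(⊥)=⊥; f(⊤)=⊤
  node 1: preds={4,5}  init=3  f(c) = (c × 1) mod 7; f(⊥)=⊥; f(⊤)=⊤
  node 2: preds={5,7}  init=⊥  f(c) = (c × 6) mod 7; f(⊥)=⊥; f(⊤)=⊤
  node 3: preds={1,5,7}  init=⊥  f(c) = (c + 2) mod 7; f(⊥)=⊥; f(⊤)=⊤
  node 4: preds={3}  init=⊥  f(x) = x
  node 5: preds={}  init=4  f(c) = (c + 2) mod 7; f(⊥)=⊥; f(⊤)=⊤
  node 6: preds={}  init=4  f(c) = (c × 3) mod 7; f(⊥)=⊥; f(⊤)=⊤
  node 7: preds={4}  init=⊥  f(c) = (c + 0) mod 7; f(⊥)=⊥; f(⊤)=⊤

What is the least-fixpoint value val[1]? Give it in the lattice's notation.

Trace (12 dequeues):
  [1] u=0 | in 4 | out 5 | prev ⊥ | push {}
  [2] u=1 | in 4 | out ⊤ | prev 3 | push {}
  [3] u=2 | in 4 | out 3 | prev ⊥ | push {}
  [4] u=3 | in ⊤ | out ⊤ | prev ⊥ | push {}
  [5] u=4 | in ⊤ | out ⊤ | prev ⊥ | push {0,1}
  [6] u=5 | in ⊥ | out 4 | ==
  [7] u=6 | in ⊥ | out 4 | ==
  [8] u=7 | in ⊤ | out ⊤ | prev ⊥ | push {2,3}
  [9] u=0 | in ⊤ | out ⊤ | prev 5 | push {}
  [10] u=1 | in ⊤ | out ⊤ | ==
  [11] u=2 | in ⊤ | out ⊤ | prev 3 | push {}
  [12] u=3 | in ⊤ | out ⊤ | ==

Converged values:
  [0] ⊤
  [1] ⊤
  [2] ⊤
  [3] ⊤
  [4] ⊤
  [5] 4
  [6] 4
  [7] ⊤

⊤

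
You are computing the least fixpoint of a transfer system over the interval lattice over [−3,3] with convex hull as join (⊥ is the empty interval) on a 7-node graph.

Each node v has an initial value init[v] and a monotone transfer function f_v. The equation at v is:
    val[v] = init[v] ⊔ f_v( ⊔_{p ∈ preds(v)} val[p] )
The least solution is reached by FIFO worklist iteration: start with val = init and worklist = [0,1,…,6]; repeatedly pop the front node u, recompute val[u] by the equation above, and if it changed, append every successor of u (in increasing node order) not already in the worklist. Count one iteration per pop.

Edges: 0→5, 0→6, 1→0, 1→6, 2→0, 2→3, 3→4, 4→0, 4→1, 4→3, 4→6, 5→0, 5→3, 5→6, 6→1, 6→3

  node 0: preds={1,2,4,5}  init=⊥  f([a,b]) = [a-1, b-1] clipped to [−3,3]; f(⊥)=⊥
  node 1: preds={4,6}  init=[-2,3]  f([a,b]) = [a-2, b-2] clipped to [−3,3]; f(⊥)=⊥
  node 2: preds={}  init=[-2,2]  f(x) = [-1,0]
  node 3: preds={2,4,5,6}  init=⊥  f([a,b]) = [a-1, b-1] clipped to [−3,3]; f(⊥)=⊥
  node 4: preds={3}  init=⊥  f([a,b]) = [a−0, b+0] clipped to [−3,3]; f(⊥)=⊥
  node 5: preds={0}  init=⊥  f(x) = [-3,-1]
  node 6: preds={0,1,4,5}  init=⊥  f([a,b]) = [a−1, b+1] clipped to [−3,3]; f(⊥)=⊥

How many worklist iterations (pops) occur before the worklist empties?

Worklist (17 pops):
  #1 pop 0: in=[-2,3] → [-3,2] (was ⊥); enqueue []
  #2 pop 1: in=⊥ → [-2,3] (no change)
  #3 pop 2: in=⊥ → [-2,2] (no change)
  #4 pop 3: in=[-2,2] → [-3,1] (was ⊥); enqueue []
  #5 pop 4: in=[-3,1] → [-3,1] (was ⊥); enqueue [0,1,3]
  #6 pop 5: in=[-3,2] → [-3,-1] (was ⊥); enqueue []
  #7 pop 6: in=[-3,3] → [-3,3] (was ⊥); enqueue []
  #8 pop 0: in=[-3,3] → [-3,2] (no change)
  #9 pop 1: in=[-3,3] → [-3,3] (was [-2,3]); enqueue [0,6]
  #10 pop 3: in=[-3,3] → [-3,2] (was [-3,1]); enqueue [4]
  #11 pop 0: in=[-3,3] → [-3,2] (no change)
  #12 pop 6: in=[-3,3] → [-3,3] (no change)
  #13 pop 4: in=[-3,2] → [-3,2] (was [-3,1]); enqueue [0,1,3,6]
  #14 pop 0: in=[-3,3] → [-3,2] (no change)
  #15 pop 1: in=[-3,3] → [-3,3] (no change)
  #16 pop 3: in=[-3,3] → [-3,2] (no change)
  #17 pop 6: in=[-3,3] → [-3,3] (no change)

Fixpoint:
  val[0] = [-3,2]
  val[1] = [-3,3]
  val[2] = [-2,2]
  val[3] = [-3,2]
  val[4] = [-3,2]
  val[5] = [-3,-1]
  val[6] = [-3,3]

17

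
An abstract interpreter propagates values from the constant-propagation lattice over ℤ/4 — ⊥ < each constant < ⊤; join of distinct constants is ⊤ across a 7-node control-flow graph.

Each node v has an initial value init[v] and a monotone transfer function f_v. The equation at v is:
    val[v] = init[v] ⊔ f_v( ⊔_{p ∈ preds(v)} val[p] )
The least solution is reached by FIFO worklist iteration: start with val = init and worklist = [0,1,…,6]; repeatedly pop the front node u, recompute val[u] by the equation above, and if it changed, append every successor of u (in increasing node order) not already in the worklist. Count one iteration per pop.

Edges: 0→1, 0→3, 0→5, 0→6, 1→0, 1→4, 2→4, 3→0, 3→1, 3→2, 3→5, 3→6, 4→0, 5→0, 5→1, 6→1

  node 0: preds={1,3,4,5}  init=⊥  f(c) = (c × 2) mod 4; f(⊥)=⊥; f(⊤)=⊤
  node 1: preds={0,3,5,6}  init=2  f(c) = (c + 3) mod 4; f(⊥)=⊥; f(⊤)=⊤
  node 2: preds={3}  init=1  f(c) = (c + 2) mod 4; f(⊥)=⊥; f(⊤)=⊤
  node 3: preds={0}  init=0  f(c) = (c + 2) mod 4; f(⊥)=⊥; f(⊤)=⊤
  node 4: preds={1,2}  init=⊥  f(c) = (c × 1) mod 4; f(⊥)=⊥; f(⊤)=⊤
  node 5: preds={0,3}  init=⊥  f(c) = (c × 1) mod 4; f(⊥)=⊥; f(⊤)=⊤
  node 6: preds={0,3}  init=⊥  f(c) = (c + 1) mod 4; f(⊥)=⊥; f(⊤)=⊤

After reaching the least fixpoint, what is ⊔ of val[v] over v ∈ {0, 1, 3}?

⊤

Iteration log — 10 steps:
  step 1. node 0  ⊔preds=⊤  new=⊤  old=⊥  +wl: 
  step 2. node 1  ⊔preds=⊤  new=⊤  old=2  +wl: 0
  step 3. node 2  ⊔preds=0  new=⊤  old=1  +wl: 
  step 4. node 3  ⊔preds=⊤  new=⊤  old=0  +wl: 1,2
  step 5. node 4  ⊔preds=⊤  new=⊤  old=⊥  +wl: 
  step 6. node 5  ⊔preds=⊤  new=⊤  old=⊥  +wl: 
  step 7. node 6  ⊔preds=⊤  new=⊤  old=⊥  +wl: 
  step 8. node 0  ⊔preds=⊤  new=⊤  stable
  step 9. node 1  ⊔preds=⊤  new=⊤  stable
  step 10. node 2  ⊔preds=⊤  new=⊤  stable

Least fixpoint reached:
  node 0: ⊤
  node 1: ⊤
  node 2: ⊤
  node 3: ⊤
  node 4: ⊤
  node 5: ⊤
  node 6: ⊤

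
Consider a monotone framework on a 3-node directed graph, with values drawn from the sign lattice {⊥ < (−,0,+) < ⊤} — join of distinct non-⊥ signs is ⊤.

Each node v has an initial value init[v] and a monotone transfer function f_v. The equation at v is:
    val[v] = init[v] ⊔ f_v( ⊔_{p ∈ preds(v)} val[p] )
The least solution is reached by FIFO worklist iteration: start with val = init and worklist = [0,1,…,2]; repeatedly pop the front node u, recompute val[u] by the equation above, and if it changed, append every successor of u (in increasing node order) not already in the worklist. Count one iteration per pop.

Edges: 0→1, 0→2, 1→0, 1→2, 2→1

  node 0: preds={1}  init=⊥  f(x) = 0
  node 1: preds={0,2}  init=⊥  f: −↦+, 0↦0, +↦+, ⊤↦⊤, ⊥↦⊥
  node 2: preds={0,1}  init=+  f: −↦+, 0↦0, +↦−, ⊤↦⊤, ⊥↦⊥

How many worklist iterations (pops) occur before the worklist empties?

5

Iteration log — 5 steps:
  step 1. node 0  ⊔preds=⊥  new=0  old=⊥  +wl: 
  step 2. node 1  ⊔preds=⊤  new=⊤  old=⊥  +wl: 0
  step 3. node 2  ⊔preds=⊤  new=⊤  old=+  +wl: 1
  step 4. node 0  ⊔preds=⊤  new=0  stable
  step 5. node 1  ⊔preds=⊤  new=⊤  stable

Least fixpoint reached:
  node 0: 0
  node 1: ⊤
  node 2: ⊤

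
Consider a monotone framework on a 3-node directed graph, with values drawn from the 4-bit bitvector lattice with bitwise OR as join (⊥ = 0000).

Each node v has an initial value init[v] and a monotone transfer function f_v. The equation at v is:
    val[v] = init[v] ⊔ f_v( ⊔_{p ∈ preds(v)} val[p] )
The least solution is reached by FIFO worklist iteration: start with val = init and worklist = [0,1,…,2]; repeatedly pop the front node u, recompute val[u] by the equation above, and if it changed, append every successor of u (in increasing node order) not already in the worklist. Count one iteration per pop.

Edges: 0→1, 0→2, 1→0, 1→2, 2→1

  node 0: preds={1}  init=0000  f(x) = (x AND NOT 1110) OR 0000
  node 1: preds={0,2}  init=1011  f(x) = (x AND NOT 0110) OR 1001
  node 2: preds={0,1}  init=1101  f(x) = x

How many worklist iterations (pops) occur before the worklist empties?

4

Trace (4 dequeues):
  [1] u=0 | in 1011 | out 0001 | prev 0000 | push {}
  [2] u=1 | in 1101 | out 1011 | ==
  [3] u=2 | in 1011 | out 1111 | prev 1101 | push {1}
  [4] u=1 | in 1111 | out 1011 | ==

Converged values:
  [0] 0001
  [1] 1011
  [2] 1111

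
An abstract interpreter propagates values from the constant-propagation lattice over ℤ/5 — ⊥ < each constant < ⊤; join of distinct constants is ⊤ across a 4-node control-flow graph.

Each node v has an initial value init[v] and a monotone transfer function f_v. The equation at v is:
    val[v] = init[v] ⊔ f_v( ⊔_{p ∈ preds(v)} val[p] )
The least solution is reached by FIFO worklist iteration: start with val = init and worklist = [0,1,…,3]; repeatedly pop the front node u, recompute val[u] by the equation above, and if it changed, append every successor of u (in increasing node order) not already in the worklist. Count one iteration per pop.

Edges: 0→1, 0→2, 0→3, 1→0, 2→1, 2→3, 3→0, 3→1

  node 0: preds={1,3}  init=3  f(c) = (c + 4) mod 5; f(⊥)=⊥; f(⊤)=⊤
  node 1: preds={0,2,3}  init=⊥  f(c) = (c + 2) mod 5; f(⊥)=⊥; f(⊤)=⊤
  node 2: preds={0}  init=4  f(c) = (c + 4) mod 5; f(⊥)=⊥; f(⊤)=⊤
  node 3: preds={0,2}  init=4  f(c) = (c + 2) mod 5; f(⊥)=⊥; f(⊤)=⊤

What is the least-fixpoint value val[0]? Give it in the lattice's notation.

⊤

Iteration log — 8 steps:
  step 1. node 0  ⊔preds=4  new=3  stable
  step 2. node 1  ⊔preds=⊤  new=⊤  old=⊥  +wl: 0
  step 3. node 2  ⊔preds=3  new=⊤  old=4  +wl: 1
  step 4. node 3  ⊔preds=⊤  new=⊤  old=4  +wl: 
  step 5. node 0  ⊔preds=⊤  new=⊤  old=3  +wl: 2,3
  step 6. node 1  ⊔preds=⊤  new=⊤  stable
  step 7. node 2  ⊔preds=⊤  new=⊤  stable
  step 8. node 3  ⊔preds=⊤  new=⊤  stable

Least fixpoint reached:
  node 0: ⊤
  node 1: ⊤
  node 2: ⊤
  node 3: ⊤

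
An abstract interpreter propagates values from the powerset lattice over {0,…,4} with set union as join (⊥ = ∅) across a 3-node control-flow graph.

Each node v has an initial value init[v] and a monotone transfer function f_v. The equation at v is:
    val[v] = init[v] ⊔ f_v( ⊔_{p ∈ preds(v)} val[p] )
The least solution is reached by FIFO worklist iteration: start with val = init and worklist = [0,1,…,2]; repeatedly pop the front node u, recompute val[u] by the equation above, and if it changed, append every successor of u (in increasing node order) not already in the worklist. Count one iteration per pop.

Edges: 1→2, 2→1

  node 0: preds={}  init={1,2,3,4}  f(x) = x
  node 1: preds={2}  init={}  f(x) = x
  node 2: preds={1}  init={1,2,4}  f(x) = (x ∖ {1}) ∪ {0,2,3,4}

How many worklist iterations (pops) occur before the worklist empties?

5

Iteration log — 5 steps:
  step 1. node 0  ⊔preds={}  new={1,2,3,4}  stable
  step 2. node 1  ⊔preds={1,2,4}  new={1,2,4}  old={}  +wl: 
  step 3. node 2  ⊔preds={1,2,4}  new={0,1,2,3,4}  old={1,2,4}  +wl: 1
  step 4. node 1  ⊔preds={0,1,2,3,4}  new={0,1,2,3,4}  old={1,2,4}  +wl: 2
  step 5. node 2  ⊔preds={0,1,2,3,4}  new={0,1,2,3,4}  stable

Least fixpoint reached:
  node 0: {1,2,3,4}
  node 1: {0,1,2,3,4}
  node 2: {0,1,2,3,4}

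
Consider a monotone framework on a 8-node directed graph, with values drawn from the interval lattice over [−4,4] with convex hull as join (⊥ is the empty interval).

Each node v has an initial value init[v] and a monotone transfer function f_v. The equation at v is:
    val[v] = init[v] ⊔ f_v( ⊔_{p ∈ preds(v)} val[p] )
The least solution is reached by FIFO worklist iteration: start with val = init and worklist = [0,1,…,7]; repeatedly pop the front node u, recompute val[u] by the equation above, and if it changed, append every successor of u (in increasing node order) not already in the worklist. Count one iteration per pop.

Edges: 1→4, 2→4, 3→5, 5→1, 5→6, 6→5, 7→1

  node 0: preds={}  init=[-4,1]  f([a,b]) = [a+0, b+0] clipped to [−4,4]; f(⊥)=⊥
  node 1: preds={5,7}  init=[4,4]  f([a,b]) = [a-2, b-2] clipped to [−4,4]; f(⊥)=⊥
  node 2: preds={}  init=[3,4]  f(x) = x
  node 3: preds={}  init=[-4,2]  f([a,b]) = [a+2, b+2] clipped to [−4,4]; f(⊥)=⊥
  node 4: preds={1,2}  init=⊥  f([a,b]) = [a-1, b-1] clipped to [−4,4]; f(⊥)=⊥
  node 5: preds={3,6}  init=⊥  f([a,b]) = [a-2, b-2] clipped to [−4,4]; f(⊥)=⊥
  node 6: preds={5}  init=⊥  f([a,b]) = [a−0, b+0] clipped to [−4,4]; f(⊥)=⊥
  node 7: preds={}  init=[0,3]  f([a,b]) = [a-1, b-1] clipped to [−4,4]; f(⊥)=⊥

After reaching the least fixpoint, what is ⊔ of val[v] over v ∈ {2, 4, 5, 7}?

Worklist (11 pops):
  #1 pop 0: in=⊥ → [-4,1] (no change)
  #2 pop 1: in=[0,3] → [-2,4] (was [4,4]); enqueue []
  #3 pop 2: in=⊥ → [3,4] (no change)
  #4 pop 3: in=⊥ → [-4,2] (no change)
  #5 pop 4: in=[-2,4] → [-3,3] (was ⊥); enqueue []
  #6 pop 5: in=[-4,2] → [-4,0] (was ⊥); enqueue [1]
  #7 pop 6: in=[-4,0] → [-4,0] (was ⊥); enqueue [5]
  #8 pop 7: in=⊥ → [0,3] (no change)
  #9 pop 1: in=[-4,3] → [-4,4] (was [-2,4]); enqueue [4]
  #10 pop 5: in=[-4,2] → [-4,0] (no change)
  #11 pop 4: in=[-4,4] → [-4,3] (was [-3,3]); enqueue []

Fixpoint:
  val[0] = [-4,1]
  val[1] = [-4,4]
  val[2] = [3,4]
  val[3] = [-4,2]
  val[4] = [-4,3]
  val[5] = [-4,0]
  val[6] = [-4,0]
  val[7] = [0,3]

[-4,4]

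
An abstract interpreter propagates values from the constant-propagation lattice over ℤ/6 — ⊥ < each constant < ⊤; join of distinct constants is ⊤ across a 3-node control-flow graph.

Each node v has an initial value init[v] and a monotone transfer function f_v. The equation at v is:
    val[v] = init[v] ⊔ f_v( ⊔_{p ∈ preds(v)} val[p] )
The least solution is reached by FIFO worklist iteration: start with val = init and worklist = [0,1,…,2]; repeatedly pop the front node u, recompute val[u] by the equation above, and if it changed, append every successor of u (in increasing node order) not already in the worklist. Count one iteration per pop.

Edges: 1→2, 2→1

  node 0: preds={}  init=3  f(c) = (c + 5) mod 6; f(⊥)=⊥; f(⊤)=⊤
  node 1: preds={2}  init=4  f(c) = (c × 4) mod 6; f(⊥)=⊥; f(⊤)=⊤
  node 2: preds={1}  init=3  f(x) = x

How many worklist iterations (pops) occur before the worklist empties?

Trace (4 dequeues):
  [1] u=0 | in ⊥ | out 3 | ==
  [2] u=1 | in 3 | out ⊤ | prev 4 | push {}
  [3] u=2 | in ⊤ | out ⊤ | prev 3 | push {1}
  [4] u=1 | in ⊤ | out ⊤ | ==

Converged values:
  [0] 3
  [1] ⊤
  [2] ⊤

4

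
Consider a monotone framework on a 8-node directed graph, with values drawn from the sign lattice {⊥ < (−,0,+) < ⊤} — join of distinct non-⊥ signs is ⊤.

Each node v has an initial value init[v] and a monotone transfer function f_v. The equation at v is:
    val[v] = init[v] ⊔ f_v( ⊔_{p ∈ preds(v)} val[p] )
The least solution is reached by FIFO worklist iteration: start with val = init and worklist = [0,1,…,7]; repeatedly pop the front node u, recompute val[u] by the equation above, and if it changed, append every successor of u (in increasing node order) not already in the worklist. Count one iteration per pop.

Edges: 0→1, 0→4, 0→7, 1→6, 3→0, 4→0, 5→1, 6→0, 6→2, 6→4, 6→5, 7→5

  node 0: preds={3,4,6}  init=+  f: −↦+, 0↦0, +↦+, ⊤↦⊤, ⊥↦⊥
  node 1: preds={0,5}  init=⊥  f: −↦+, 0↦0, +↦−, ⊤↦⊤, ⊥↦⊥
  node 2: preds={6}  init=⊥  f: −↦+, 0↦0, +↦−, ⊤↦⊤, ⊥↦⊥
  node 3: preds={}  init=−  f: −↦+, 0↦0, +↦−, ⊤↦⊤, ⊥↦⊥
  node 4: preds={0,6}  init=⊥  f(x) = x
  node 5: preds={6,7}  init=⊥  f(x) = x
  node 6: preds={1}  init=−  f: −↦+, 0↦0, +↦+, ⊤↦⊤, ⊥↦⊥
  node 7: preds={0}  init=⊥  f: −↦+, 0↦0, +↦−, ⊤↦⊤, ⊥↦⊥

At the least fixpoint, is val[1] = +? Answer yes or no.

Trace (17 dequeues):
  [1] u=0 | in − | out + | ==
  [2] u=1 | in + | out − | prev ⊥ | push {}
  [3] u=2 | in − | out + | prev ⊥ | push {}
  [4] u=3 | in ⊥ | out − | ==
  [5] u=4 | in ⊤ | out ⊤ | prev ⊥ | push {0}
  [6] u=5 | in − | out − | prev ⊥ | push {1}
  [7] u=6 | in − | out ⊤ | prev − | push {2,4,5}
  [8] u=7 | in + | out − | prev ⊥ | push {}
  [9] u=0 | in ⊤ | out ⊤ | prev + | push {7}
  [10] u=1 | in ⊤ | out ⊤ | prev − | push {6}
  [11] u=2 | in ⊤ | out ⊤ | prev + | push {}
  [12] u=4 | in ⊤ | out ⊤ | ==
  [13] u=5 | in ⊤ | out ⊤ | prev − | push {1}
  [14] u=7 | in ⊤ | out ⊤ | prev − | push {5}
  [15] u=6 | in ⊤ | out ⊤ | ==
  [16] u=1 | in ⊤ | out ⊤ | ==
  [17] u=5 | in ⊤ | out ⊤ | ==

Converged values:
  [0] ⊤
  [1] ⊤
  [2] ⊤
  [3] −
  [4] ⊤
  [5] ⊤
  [6] ⊤
  [7] ⊤

no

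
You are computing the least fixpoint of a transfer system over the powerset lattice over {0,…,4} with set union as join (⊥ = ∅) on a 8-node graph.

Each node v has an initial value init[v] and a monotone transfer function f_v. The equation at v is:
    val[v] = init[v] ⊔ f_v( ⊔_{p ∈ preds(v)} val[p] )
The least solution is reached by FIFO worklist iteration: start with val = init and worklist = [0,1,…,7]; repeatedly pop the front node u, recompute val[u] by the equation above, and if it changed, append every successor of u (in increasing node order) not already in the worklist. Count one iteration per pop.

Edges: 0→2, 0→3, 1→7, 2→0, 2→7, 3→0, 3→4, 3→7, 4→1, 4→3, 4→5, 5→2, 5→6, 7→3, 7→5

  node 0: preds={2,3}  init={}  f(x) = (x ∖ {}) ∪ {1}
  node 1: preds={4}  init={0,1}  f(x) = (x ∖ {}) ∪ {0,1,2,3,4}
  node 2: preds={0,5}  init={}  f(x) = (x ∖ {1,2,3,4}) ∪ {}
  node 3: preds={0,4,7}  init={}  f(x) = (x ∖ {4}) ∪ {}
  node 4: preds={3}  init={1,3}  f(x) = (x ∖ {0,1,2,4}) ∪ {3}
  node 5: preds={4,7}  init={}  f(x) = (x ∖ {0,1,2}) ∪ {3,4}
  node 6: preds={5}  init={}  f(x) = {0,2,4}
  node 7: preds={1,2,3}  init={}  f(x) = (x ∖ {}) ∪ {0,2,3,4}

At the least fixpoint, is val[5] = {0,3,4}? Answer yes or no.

Iteration log — 19 steps:
  step 1. node 0  ⊔preds={}  new={1}  old={}  +wl: 
  step 2. node 1  ⊔preds={1,3}  new={0,1,2,3,4}  old={0,1}  +wl: 
  step 3. node 2  ⊔preds={1}  new={}  stable
  step 4. node 3  ⊔preds={1,3}  new={1,3}  old={}  +wl: 0
  step 5. node 4  ⊔preds={1,3}  new={1,3}  stable
  step 6. node 5  ⊔preds={1,3}  new={3,4}  old={}  +wl: 2
  step 7. node 6  ⊔preds={3,4}  new={0,2,4}  old={}  +wl: 
  step 8. node 7  ⊔preds={0,1,2,3,4}  new={0,1,2,3,4}  old={}  +wl: 3,5
  step 9. node 0  ⊔preds={1,3}  new={1,3}  old={1}  +wl: 
  step 10. node 2  ⊔preds={1,3,4}  new={}  stable
  step 11. node 3  ⊔preds={0,1,2,3,4}  new={0,1,2,3}  old={1,3}  +wl: 0,4,7
  step 12. node 5  ⊔preds={0,1,2,3,4}  new={3,4}  stable
  step 13. node 0  ⊔preds={0,1,2,3}  new={0,1,2,3}  old={1,3}  +wl: 2,3
  step 14. node 4  ⊔preds={0,1,2,3}  new={1,3}  stable
  step 15. node 7  ⊔preds={0,1,2,3,4}  new={0,1,2,3,4}  stable
  step 16. node 2  ⊔preds={0,1,2,3,4}  new={0}  old={}  +wl: 0,7
  step 17. node 3  ⊔preds={0,1,2,3,4}  new={0,1,2,3}  stable
  step 18. node 0  ⊔preds={0,1,2,3}  new={0,1,2,3}  stable
  step 19. node 7  ⊔preds={0,1,2,3,4}  new={0,1,2,3,4}  stable

Least fixpoint reached:
  node 0: {0,1,2,3}
  node 1: {0,1,2,3,4}
  node 2: {0}
  node 3: {0,1,2,3}
  node 4: {1,3}
  node 5: {3,4}
  node 6: {0,2,4}
  node 7: {0,1,2,3,4}

no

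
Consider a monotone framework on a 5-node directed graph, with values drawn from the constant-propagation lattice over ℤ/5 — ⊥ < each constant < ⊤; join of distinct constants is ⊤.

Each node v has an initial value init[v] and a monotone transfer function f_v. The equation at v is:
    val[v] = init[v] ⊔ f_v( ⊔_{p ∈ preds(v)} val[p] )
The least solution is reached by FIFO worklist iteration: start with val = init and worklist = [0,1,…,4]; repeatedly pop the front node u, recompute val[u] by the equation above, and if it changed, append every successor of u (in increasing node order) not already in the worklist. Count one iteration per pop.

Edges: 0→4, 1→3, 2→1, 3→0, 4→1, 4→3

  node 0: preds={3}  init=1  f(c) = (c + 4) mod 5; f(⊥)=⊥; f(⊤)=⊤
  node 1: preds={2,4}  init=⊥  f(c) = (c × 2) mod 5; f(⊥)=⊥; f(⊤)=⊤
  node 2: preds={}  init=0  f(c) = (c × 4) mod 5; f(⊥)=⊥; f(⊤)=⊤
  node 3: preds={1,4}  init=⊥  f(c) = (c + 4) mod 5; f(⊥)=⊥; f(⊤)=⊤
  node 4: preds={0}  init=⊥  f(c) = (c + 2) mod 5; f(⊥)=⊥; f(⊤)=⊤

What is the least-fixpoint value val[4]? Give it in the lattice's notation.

⊤

Iteration log — 12 steps:
  step 1. node 0  ⊔preds=⊥  new=1  stable
  step 2. node 1  ⊔preds=0  new=0  old=⊥  +wl: 
  step 3. node 2  ⊔preds=⊥  new=0  stable
  step 4. node 3  ⊔preds=0  new=4  old=⊥  +wl: 0
  step 5. node 4  ⊔preds=1  new=3  old=⊥  +wl: 1,3
  step 6. node 0  ⊔preds=4  new=⊤  old=1  +wl: 4
  step 7. node 1  ⊔preds=⊤  new=⊤  old=0  +wl: 
  step 8. node 3  ⊔preds=⊤  new=⊤  old=4  +wl: 0
  step 9. node 4  ⊔preds=⊤  new=⊤  old=3  +wl: 1,3
  step 10. node 0  ⊔preds=⊤  new=⊤  stable
  step 11. node 1  ⊔preds=⊤  new=⊤  stable
  step 12. node 3  ⊔preds=⊤  new=⊤  stable

Least fixpoint reached:
  node 0: ⊤
  node 1: ⊤
  node 2: 0
  node 3: ⊤
  node 4: ⊤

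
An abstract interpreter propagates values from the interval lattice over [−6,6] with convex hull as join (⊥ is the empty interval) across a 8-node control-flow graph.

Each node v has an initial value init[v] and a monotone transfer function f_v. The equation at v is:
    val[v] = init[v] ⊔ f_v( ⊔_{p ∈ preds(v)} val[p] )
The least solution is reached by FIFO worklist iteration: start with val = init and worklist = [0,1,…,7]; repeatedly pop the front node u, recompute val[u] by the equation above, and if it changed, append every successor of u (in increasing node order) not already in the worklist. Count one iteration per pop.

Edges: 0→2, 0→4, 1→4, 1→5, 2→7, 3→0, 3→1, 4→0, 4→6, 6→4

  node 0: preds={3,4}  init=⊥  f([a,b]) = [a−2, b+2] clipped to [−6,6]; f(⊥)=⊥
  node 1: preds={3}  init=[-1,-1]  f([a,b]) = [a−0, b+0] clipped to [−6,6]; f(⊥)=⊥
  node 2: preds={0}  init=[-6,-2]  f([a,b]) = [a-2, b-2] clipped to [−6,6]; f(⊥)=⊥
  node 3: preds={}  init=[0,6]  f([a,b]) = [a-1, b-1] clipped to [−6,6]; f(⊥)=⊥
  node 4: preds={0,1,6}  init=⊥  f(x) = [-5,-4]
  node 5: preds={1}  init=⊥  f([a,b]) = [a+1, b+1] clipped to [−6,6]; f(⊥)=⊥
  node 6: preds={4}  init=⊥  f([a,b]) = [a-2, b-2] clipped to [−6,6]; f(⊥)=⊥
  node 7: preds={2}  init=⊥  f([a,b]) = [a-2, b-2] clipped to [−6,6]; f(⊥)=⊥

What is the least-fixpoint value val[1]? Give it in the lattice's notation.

[-1,6]

Worklist (11 pops):
  #1 pop 0: in=[0,6] → [-2,6] (was ⊥); enqueue []
  #2 pop 1: in=[0,6] → [-1,6] (was [-1,-1]); enqueue []
  #3 pop 2: in=[-2,6] → [-6,4] (was [-6,-2]); enqueue []
  #4 pop 3: in=⊥ → [0,6] (no change)
  #5 pop 4: in=[-2,6] → [-5,-4] (was ⊥); enqueue [0]
  #6 pop 5: in=[-1,6] → [0,6] (was ⊥); enqueue []
  #7 pop 6: in=[-5,-4] → [-6,-6] (was ⊥); enqueue [4]
  #8 pop 7: in=[-6,4] → [-6,2] (was ⊥); enqueue []
  #9 pop 0: in=[-5,6] → [-6,6] (was [-2,6]); enqueue [2]
  #10 pop 4: in=[-6,6] → [-5,-4] (no change)
  #11 pop 2: in=[-6,6] → [-6,4] (no change)

Fixpoint:
  val[0] = [-6,6]
  val[1] = [-1,6]
  val[2] = [-6,4]
  val[3] = [0,6]
  val[4] = [-5,-4]
  val[5] = [0,6]
  val[6] = [-6,-6]
  val[7] = [-6,2]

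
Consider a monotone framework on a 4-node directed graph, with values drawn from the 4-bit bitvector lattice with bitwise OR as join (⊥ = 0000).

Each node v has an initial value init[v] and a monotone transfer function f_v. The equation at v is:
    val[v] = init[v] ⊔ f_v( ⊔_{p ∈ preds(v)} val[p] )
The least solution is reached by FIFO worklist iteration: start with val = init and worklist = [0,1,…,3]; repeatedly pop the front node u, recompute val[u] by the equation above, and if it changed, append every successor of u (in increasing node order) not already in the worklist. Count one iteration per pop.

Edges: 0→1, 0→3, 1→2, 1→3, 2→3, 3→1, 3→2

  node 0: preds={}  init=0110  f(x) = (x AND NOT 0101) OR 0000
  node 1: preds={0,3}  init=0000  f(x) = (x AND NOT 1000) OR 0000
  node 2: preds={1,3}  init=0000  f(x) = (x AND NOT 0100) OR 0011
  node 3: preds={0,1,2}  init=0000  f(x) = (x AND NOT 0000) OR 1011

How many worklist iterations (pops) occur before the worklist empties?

7

Worklist (7 pops):
  #1 pop 0: in=0000 → 0110 (no change)
  #2 pop 1: in=0110 → 0110 (was 0000); enqueue []
  #3 pop 2: in=0110 → 0011 (was 0000); enqueue []
  #4 pop 3: in=0111 → 1111 (was 0000); enqueue [1,2]
  #5 pop 1: in=1111 → 0111 (was 0110); enqueue [3]
  #6 pop 2: in=1111 → 1011 (was 0011); enqueue []
  #7 pop 3: in=1111 → 1111 (no change)

Fixpoint:
  val[0] = 0110
  val[1] = 0111
  val[2] = 1011
  val[3] = 1111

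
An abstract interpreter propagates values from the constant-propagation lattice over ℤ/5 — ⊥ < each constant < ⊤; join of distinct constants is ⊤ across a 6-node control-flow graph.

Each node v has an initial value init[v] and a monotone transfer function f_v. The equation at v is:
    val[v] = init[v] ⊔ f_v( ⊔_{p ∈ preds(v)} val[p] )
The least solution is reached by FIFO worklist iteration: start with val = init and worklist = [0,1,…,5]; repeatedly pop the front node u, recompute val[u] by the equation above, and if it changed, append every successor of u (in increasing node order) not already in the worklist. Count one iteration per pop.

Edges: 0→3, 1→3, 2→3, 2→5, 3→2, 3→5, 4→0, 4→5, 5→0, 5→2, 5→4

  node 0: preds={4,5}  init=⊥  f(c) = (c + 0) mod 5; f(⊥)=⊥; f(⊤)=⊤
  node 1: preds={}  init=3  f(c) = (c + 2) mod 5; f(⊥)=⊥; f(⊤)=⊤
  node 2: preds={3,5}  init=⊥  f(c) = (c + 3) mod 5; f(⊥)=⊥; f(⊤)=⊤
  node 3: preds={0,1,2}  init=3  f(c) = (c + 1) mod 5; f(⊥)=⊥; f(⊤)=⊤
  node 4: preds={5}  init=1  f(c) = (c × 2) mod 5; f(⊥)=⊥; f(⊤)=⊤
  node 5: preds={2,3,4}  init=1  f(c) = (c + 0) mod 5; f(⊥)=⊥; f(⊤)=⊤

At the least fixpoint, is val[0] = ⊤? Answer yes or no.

Iteration log — 10 steps:
  step 1. node 0  ⊔preds=1  new=1  old=⊥  +wl: 
  step 2. node 1  ⊔preds=⊥  new=3  stable
  step 3. node 2  ⊔preds=⊤  new=⊤  old=⊥  +wl: 
  step 4. node 3  ⊔preds=⊤  new=⊤  old=3  +wl: 2
  step 5. node 4  ⊔preds=1  new=⊤  old=1  +wl: 0
  step 6. node 5  ⊔preds=⊤  new=⊤  old=1  +wl: 4
  step 7. node 2  ⊔preds=⊤  new=⊤  stable
  step 8. node 0  ⊔preds=⊤  new=⊤  old=1  +wl: 3
  step 9. node 4  ⊔preds=⊤  new=⊤  stable
  step 10. node 3  ⊔preds=⊤  new=⊤  stable

Least fixpoint reached:
  node 0: ⊤
  node 1: 3
  node 2: ⊤
  node 3: ⊤
  node 4: ⊤
  node 5: ⊤

yes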